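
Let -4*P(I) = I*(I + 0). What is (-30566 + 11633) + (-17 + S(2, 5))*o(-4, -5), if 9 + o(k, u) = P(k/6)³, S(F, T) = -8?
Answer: -13638107/729 ≈ -18708.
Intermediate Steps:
P(I) = -I²/4 (P(I) = -I*(I + 0)/4 = -I*I/4 = -I²/4)
o(k, u) = -9 - k⁶/2985984 (o(k, u) = -9 + (-k²/36/4)³ = -9 + (-k²/144)³ = -9 - k⁶/2985984)
(-30566 + 11633) + (-17 + S(2, 5))*o(-4, -5) = (-30566 + 11633) + (-17 - 8)*(-9 - 1/2985984*(-4)⁶) = -18933 - 25*(-9 - 1/2985984*4096) = -18933 - 25*(-9 - 1/729) = -18933 - 25*(-6562/729) = -18933 + 164050/729 = -13638107/729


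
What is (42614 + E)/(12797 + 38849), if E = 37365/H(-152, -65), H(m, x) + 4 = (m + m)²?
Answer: 1312694111/1590903384 ≈ 0.82512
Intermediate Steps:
H(m, x) = -4 + 4*m² (H(m, x) = -4 + (m + m)² = -4 + (2*m)² = -4 + 4*m²)
E = 12455/30804 (E = 37365/(-4 + 4*(-152)²) = 37365/(-4 + 4*23104) = 37365/(-4 + 92416) = 37365/92412 = 37365*(1/92412) = 12455/30804 ≈ 0.40433)
(42614 + E)/(12797 + 38849) = (42614 + 12455/30804)/(12797 + 38849) = (1312694111/30804)/51646 = (1312694111/30804)*(1/51646) = 1312694111/1590903384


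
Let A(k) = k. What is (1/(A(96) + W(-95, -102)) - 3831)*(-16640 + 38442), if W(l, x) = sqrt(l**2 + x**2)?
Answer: -853027210398/10213 + 21802*sqrt(19429)/10213 ≈ -8.3523e+7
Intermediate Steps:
(1/(A(96) + W(-95, -102)) - 3831)*(-16640 + 38442) = (1/(96 + sqrt((-95)**2 + (-102)**2)) - 3831)*(-16640 + 38442) = (1/(96 + sqrt(9025 + 10404)) - 3831)*21802 = (1/(96 + sqrt(19429)) - 3831)*21802 = (-3831 + 1/(96 + sqrt(19429)))*21802 = -83523462 + 21802/(96 + sqrt(19429))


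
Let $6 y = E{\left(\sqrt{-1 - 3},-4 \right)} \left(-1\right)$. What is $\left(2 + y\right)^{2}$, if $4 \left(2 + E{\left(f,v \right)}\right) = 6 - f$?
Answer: $\frac{\left(25 + i\right)^{2}}{144} \approx 4.3333 + 0.34722 i$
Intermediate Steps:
$E{\left(f,v \right)} = - \frac{1}{2} - \frac{f}{4}$ ($E{\left(f,v \right)} = -2 + \frac{6 - f}{4} = -2 - \left(- \frac{3}{2} + \frac{f}{4}\right) = - \frac{1}{2} - \frac{f}{4}$)
$y = \frac{1}{12} + \frac{i}{12}$ ($y = \frac{\left(- \frac{1}{2} - \frac{\sqrt{-1 - 3}}{4}\right) \left(-1\right)}{6} = \frac{\left(- \frac{1}{2} - \frac{\sqrt{-4}}{4}\right) \left(-1\right)}{6} = \frac{\left(- \frac{1}{2} - \frac{2 i}{4}\right) \left(-1\right)}{6} = \frac{\left(- \frac{1}{2} - \frac{i}{2}\right) \left(-1\right)}{6} = \frac{\frac{1}{2} + \frac{i}{2}}{6} = \frac{1}{12} + \frac{i}{12} \approx 0.083333 + 0.083333 i$)
$\left(2 + y\right)^{2} = \left(2 + \left(\frac{1}{12} + \frac{i}{12}\right)\right)^{2} = \left(\frac{25}{12} + \frac{i}{12}\right)^{2}$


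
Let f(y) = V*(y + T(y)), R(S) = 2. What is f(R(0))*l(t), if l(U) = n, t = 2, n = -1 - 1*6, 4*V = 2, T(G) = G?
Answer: -14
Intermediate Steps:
V = ½ (V = (¼)*2 = ½ ≈ 0.50000)
n = -7 (n = -1 - 6 = -7)
l(U) = -7
f(y) = y (f(y) = (y + y)/2 = (2*y)/2 = y)
f(R(0))*l(t) = 2*(-7) = -14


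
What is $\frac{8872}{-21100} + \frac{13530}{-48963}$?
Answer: $- \frac{59990228}{86093275} \approx -0.69681$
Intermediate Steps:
$\frac{8872}{-21100} + \frac{13530}{-48963} = 8872 \left(- \frac{1}{21100}\right) + 13530 \left(- \frac{1}{48963}\right) = - \frac{2218}{5275} - \frac{4510}{16321} = - \frac{59990228}{86093275}$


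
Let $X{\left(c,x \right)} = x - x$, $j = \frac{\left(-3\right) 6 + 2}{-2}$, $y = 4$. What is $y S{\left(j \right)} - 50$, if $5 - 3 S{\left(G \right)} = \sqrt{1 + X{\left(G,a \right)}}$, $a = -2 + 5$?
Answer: $- \frac{134}{3} \approx -44.667$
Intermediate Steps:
$a = 3$
$j = 8$ ($j = \left(-18 + 2\right) \left(- \frac{1}{2}\right) = \left(-16\right) \left(- \frac{1}{2}\right) = 8$)
$X{\left(c,x \right)} = 0$
$S{\left(G \right)} = \frac{4}{3}$ ($S{\left(G \right)} = \frac{5}{3} - \frac{\sqrt{1 + 0}}{3} = \frac{5}{3} - \frac{\sqrt{1}}{3} = \frac{5}{3} - \frac{1}{3} = \frac{4}{3}$)
$y S{\left(j \right)} - 50 = 4 \cdot \frac{4}{3} - 50 = \frac{16}{3} - 50 = - \frac{134}{3}$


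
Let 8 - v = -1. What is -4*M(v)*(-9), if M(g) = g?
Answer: 324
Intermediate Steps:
v = 9 (v = 8 - 1*(-1) = 8 + 1 = 9)
-4*M(v)*(-9) = -4*9*(-9) = -36*(-9) = 324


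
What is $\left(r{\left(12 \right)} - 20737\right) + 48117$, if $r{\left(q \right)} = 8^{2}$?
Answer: $27444$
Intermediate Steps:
$r{\left(q \right)} = 64$
$\left(r{\left(12 \right)} - 20737\right) + 48117 = \left(64 - 20737\right) + 48117 = -20673 + 48117 = 27444$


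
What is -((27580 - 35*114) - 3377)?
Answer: -20213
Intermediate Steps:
-((27580 - 35*114) - 3377) = -((27580 - 3990) - 3377) = -(23590 - 3377) = -1*20213 = -20213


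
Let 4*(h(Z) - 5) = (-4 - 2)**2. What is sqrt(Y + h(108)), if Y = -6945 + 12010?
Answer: sqrt(5079) ≈ 71.267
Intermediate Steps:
h(Z) = 14 (h(Z) = 5 + (-4 - 2)**2/4 = 5 + (1/4)*(-6)**2 = 5 + (1/4)*36 = 5 + 9 = 14)
Y = 5065
sqrt(Y + h(108)) = sqrt(5065 + 14) = sqrt(5079)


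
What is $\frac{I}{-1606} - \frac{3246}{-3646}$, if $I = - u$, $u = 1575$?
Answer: $\frac{5477763}{2927738} \approx 1.871$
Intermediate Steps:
$I = -1575$ ($I = \left(-1\right) 1575 = -1575$)
$\frac{I}{-1606} - \frac{3246}{-3646} = - \frac{1575}{-1606} - \frac{3246}{-3646} = \left(-1575\right) \left(- \frac{1}{1606}\right) - - \frac{1623}{1823} = \frac{1575}{1606} + \frac{1623}{1823} = \frac{5477763}{2927738}$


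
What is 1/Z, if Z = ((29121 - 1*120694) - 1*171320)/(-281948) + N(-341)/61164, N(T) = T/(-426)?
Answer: 1836599685768/1712500099705 ≈ 1.0725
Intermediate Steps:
N(T) = -T/426 (N(T) = T*(-1/426) = -T/426)
Z = 1712500099705/1836599685768 (Z = ((29121 - 1*120694) - 1*171320)/(-281948) - 1/426*(-341)/61164 = ((29121 - 120694) - 171320)*(-1/281948) + (341/426)*(1/61164) = (-91573 - 171320)*(-1/281948) + 341/26055864 = -262893*(-1/281948) + 341/26055864 = 262893/281948 + 341/26055864 = 1712500099705/1836599685768 ≈ 0.93243)
1/Z = 1/(1712500099705/1836599685768) = 1836599685768/1712500099705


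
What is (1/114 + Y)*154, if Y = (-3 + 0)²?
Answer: 79079/57 ≈ 1387.4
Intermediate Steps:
Y = 9 (Y = (-3)² = 9)
(1/114 + Y)*154 = (1/114 + 9)*154 = (1027/114)*154 = 79079/57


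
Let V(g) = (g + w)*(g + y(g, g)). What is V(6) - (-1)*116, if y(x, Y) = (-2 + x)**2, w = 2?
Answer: 292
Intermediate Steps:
V(g) = (2 + g)*(g + (-2 + g)**2) (V(g) = (g + 2)*(g + (-2 + g)**2) = (2 + g)*(g + (-2 + g)**2))
V(6) - (-1)*116 = (8 + 6**3 - 1*6**2 - 2*6) - (-1)*116 = (8 + 216 - 1*36 - 12) - 1*(-116) = (8 + 216 - 36 - 12) + 116 = 176 + 116 = 292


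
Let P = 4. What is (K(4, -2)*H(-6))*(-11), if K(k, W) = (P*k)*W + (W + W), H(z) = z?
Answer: -2376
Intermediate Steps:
K(k, W) = 2*W + 4*W*k (K(k, W) = (4*k)*W + (W + W) = 4*W*k + 2*W = 2*W + 4*W*k)
(K(4, -2)*H(-6))*(-11) = ((2*(-2)*(1 + 2*4))*(-6))*(-11) = ((2*(-2)*(1 + 8))*(-6))*(-11) = ((2*(-2)*9)*(-6))*(-11) = -36*(-6)*(-11) = 216*(-11) = -2376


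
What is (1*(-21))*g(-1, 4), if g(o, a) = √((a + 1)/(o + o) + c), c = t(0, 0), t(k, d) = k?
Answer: -21*I*√10/2 ≈ -33.204*I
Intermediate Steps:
c = 0
g(o, a) = √2*√((1 + a)/o)/2 (g(o, a) = √((a + 1)/(o + o) + 0) = √((1 + a)/((2*o)) + 0) = √((1 + a)*(1/(2*o)) + 0) = √((1 + a)/(2*o) + 0) = √((1 + a)/(2*o)) = √2*√((1 + a)/o)/2)
(1*(-21))*g(-1, 4) = (1*(-21))*(√2*√((1 + 4)/(-1))/2) = -21*√2*√(-1*5)/2 = -21*√2*√(-5)/2 = -21*√2*I*√5/2 = -21*I*√10/2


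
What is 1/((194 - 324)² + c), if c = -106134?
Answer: -1/89234 ≈ -1.1206e-5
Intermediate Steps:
1/((194 - 324)² + c) = 1/((194 - 324)² - 106134) = 1/((-130)² - 106134) = 1/(16900 - 106134) = 1/(-89234) = -1/89234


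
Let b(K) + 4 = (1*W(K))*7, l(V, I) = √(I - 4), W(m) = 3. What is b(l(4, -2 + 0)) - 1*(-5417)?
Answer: 5434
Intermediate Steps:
l(V, I) = √(-4 + I)
b(K) = 17 (b(K) = -4 + (1*3)*7 = -4 + 3*7 = -4 + 21 = 17)
b(l(4, -2 + 0)) - 1*(-5417) = 17 - 1*(-5417) = 17 + 5417 = 5434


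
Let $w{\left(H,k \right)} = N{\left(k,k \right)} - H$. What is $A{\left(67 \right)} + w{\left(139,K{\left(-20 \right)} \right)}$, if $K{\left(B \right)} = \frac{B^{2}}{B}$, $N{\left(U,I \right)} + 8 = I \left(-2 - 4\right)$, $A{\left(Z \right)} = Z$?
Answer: $40$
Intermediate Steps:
$N{\left(U,I \right)} = -8 - 6 I$ ($N{\left(U,I \right)} = -8 + I \left(-2 - 4\right) = -8 + I \left(-6\right) = -8 - 6 I$)
$K{\left(B \right)} = B$
$w{\left(H,k \right)} = -8 - H - 6 k$ ($w{\left(H,k \right)} = \left(-8 - 6 k\right) - H = -8 - H - 6 k$)
$A{\left(67 \right)} + w{\left(139,K{\left(-20 \right)} \right)} = 67 - 27 = 40$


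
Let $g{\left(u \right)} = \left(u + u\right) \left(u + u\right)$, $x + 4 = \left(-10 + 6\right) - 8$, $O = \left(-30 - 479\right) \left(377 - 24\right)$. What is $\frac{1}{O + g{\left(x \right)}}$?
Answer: $- \frac{1}{178653} \approx -5.5974 \cdot 10^{-6}$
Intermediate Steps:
$O = -179677$ ($O = \left(-509\right) 353 = -179677$)
$x = -16$ ($x = -4 + \left(\left(-10 + 6\right) - 8\right) = -4 - 12 = -16$)
$g{\left(u \right)} = 4 u^{2}$ ($g{\left(u \right)} = 2 u 2 u = 4 u^{2}$)
$\frac{1}{O + g{\left(x \right)}} = \frac{1}{-179677 + 4 \left(-16\right)^{2}} = \frac{1}{-179677 + 4 \cdot 256} = \frac{1}{-179677 + 1024} = \frac{1}{-178653} = - \frac{1}{178653}$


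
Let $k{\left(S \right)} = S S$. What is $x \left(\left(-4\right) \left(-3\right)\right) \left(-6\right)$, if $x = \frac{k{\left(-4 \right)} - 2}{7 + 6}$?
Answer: $- \frac{1008}{13} \approx -77.538$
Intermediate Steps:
$k{\left(S \right)} = S^{2}$
$x = \frac{14}{13}$ ($x = \frac{\left(-4\right)^{2} - 2}{7 + 6} = \frac{16 - 2}{13} = 14 \cdot \frac{1}{13} = \frac{14}{13} \approx 1.0769$)
$x \left(\left(-4\right) \left(-3\right)\right) \left(-6\right) = \frac{14 \left(\left(-4\right) \left(-3\right)\right)}{13} \left(-6\right) = \frac{14}{13} \cdot 12 \left(-6\right) = \frac{168}{13} \left(-6\right) = - \frac{1008}{13}$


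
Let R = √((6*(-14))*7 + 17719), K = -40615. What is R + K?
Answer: -40615 + √17131 ≈ -40484.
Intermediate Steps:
R = √17131 (R = √(-84*7 + 17719) = √(-588 + 17719) = √17131 ≈ 130.89)
R + K = √17131 - 40615 = -40615 + √17131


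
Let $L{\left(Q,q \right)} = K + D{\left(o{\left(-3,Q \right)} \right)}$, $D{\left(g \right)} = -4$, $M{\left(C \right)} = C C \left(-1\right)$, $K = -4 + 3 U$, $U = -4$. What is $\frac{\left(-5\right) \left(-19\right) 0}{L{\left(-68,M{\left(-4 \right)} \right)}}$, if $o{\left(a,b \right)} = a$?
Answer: $0$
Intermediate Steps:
$K = -16$ ($K = -4 + 3 \left(-4\right) = -4 - 12 = -16$)
$M{\left(C \right)} = - C^{2}$ ($M{\left(C \right)} = C^{2} \left(-1\right) = - C^{2}$)
$L{\left(Q,q \right)} = -20$ ($L{\left(Q,q \right)} = -16 - 4 = -20$)
$\frac{\left(-5\right) \left(-19\right) 0}{L{\left(-68,M{\left(-4 \right)} \right)}} = \frac{\left(-5\right) \left(-19\right) 0}{-20} = 95 \cdot 0 \left(- \frac{1}{20}\right) = 0 \left(- \frac{1}{20}\right) = 0$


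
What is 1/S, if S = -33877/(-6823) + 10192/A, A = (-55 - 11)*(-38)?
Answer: 4278021/38625883 ≈ 0.11076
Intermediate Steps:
A = 2508 (A = -66*(-38) = 2508)
S = 38625883/4278021 (S = -33877/(-6823) + 10192/2508 = -33877*(-1/6823) + 10192*(1/2508) = 33877/6823 + 2548/627 = 38625883/4278021 ≈ 9.0289)
1/S = 1/(38625883/4278021) = 4278021/38625883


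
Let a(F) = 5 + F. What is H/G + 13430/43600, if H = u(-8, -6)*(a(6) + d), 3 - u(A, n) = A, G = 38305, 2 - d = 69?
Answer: 9751571/33401960 ≈ 0.29195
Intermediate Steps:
d = -67 (d = 2 - 1*69 = 2 - 69 = -67)
u(A, n) = 3 - A
H = -616 (H = (3 - 1*(-8))*((5 + 6) - 67) = (3 + 8)*(11 - 67) = 11*(-56) = -616)
H/G + 13430/43600 = -616/38305 + 13430/43600 = -616*1/38305 + 13430*(1/43600) = -616/38305 + 1343/4360 = 9751571/33401960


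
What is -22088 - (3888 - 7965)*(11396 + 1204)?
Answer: 51348112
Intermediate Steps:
-22088 - (3888 - 7965)*(11396 + 1204) = -22088 - (-4077)*12600 = -22088 - 1*(-51370200) = -22088 + 51370200 = 51348112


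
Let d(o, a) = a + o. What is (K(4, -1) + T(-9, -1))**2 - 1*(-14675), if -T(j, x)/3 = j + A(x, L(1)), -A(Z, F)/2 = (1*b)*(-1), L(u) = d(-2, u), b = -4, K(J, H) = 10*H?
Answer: 16356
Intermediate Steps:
L(u) = -2 + u (L(u) = u - 2 = -2 + u)
A(Z, F) = -8 (A(Z, F) = -2*1*(-4)*(-1) = -(-8)*(-1) = -2*4 = -8)
T(j, x) = 24 - 3*j (T(j, x) = -3*(j - 8) = -3*(-8 + j) = 24 - 3*j)
(K(4, -1) + T(-9, -1))**2 - 1*(-14675) = (10*(-1) + (24 - 3*(-9)))**2 - 1*(-14675) = (-10 + (24 + 27))**2 + 14675 = (-10 + 51)**2 + 14675 = 41**2 + 14675 = 1681 + 14675 = 16356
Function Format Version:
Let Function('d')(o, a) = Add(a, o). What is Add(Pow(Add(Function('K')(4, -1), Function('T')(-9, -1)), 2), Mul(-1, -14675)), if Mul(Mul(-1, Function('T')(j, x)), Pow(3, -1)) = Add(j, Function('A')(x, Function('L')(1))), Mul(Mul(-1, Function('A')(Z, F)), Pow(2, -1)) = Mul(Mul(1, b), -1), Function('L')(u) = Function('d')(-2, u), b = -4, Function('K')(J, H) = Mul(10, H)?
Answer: 16356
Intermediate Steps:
Function('L')(u) = Add(-2, u) (Function('L')(u) = Add(u, -2) = Add(-2, u))
Function('A')(Z, F) = -8 (Function('A')(Z, F) = Mul(-2, Mul(Mul(1, -4), -1)) = Mul(-2, Mul(-4, -1)) = Mul(-2, 4) = -8)
Function('T')(j, x) = Add(24, Mul(-3, j)) (Function('T')(j, x) = Mul(-3, Add(j, -8)) = Mul(-3, Add(-8, j)) = Add(24, Mul(-3, j)))
Add(Pow(Add(Function('K')(4, -1), Function('T')(-9, -1)), 2), Mul(-1, -14675)) = Add(Pow(Add(Mul(10, -1), Add(24, Mul(-3, -9))), 2), Mul(-1, -14675)) = Add(Pow(Add(-10, Add(24, 27)), 2), 14675) = Add(Pow(Add(-10, 51), 2), 14675) = Add(Pow(41, 2), 14675) = Add(1681, 14675) = 16356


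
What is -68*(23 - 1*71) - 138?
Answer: 3126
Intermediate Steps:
-68*(23 - 1*71) - 138 = -68*(23 - 71) - 138 = -68*(-48) - 138 = 3264 - 138 = 3126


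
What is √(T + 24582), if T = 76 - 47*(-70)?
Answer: 2*√6987 ≈ 167.18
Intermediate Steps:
T = 3366 (T = 76 + 3290 = 3366)
√(T + 24582) = √(3366 + 24582) = √27948 = 2*√6987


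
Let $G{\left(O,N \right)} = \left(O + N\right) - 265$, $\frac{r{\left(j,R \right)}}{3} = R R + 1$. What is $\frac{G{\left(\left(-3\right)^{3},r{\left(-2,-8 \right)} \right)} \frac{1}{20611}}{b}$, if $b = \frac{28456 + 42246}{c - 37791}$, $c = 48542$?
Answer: $- \frac{1042847}{1457238922} \approx -0.00071563$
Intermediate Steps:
$r{\left(j,R \right)} = 3 + 3 R^{2}$ ($r{\left(j,R \right)} = 3 \left(R R + 1\right) = 3 \left(R^{2} + 1\right) = 3 \left(1 + R^{2}\right) = 3 + 3 R^{2}$)
$b = \frac{70702}{10751}$ ($b = \frac{28456 + 42246}{48542 - 37791} = \frac{70702}{10751} \approx 6.5763$)
$G{\left(O,N \right)} = -265 + N + O$ ($G{\left(O,N \right)} = \left(N + O\right) - 265 = -265 + N + O$)
$\frac{G{\left(\left(-3\right)^{3},r{\left(-2,-8 \right)} \right)} \frac{1}{20611}}{b} = \frac{\left(-265 + \left(3 + 3 \left(-8\right)^{2}\right) + \left(-3\right)^{3}\right) \frac{1}{20611}}{\frac{70702}{10751}} = \left(-265 + \left(3 + 3 \cdot 64\right) - 27\right) \frac{1}{20611} \cdot \frac{10751}{70702} = \left(-265 + \left(3 + 192\right) - 27\right) \frac{1}{20611} \cdot \frac{10751}{70702} = \left(-265 + 195 - 27\right) \frac{1}{20611} \cdot \frac{10751}{70702} = \left(-97\right) \frac{1}{20611} \cdot \frac{10751}{70702} = \left(- \frac{97}{20611}\right) \frac{10751}{70702} = - \frac{1042847}{1457238922}$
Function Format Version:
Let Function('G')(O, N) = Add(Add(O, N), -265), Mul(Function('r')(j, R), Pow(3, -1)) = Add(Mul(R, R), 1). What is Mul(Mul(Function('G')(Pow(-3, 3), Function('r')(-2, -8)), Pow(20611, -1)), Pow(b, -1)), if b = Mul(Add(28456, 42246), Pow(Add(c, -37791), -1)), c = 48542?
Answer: Rational(-1042847, 1457238922) ≈ -0.00071563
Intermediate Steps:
Function('r')(j, R) = Add(3, Mul(3, Pow(R, 2))) (Function('r')(j, R) = Mul(3, Add(Mul(R, R), 1)) = Mul(3, Add(Pow(R, 2), 1)) = Mul(3, Add(1, Pow(R, 2))) = Add(3, Mul(3, Pow(R, 2))))
b = Rational(70702, 10751) (b = Mul(Add(28456, 42246), Pow(Add(48542, -37791), -1)) = Mul(70702, Pow(10751, -1)) = Mul(70702, Rational(1, 10751)) = Rational(70702, 10751) ≈ 6.5763)
Function('G')(O, N) = Add(-265, N, O) (Function('G')(O, N) = Add(Add(N, O), -265) = Add(-265, N, O))
Mul(Mul(Function('G')(Pow(-3, 3), Function('r')(-2, -8)), Pow(20611, -1)), Pow(b, -1)) = Mul(Mul(Add(-265, Add(3, Mul(3, Pow(-8, 2))), Pow(-3, 3)), Pow(20611, -1)), Pow(Rational(70702, 10751), -1)) = Mul(Mul(Add(-265, Add(3, Mul(3, 64)), -27), Rational(1, 20611)), Rational(10751, 70702)) = Mul(Mul(Add(-265, Add(3, 192), -27), Rational(1, 20611)), Rational(10751, 70702)) = Mul(Mul(Add(-265, 195, -27), Rational(1, 20611)), Rational(10751, 70702)) = Mul(Mul(-97, Rational(1, 20611)), Rational(10751, 70702)) = Mul(Rational(-97, 20611), Rational(10751, 70702)) = Rational(-1042847, 1457238922)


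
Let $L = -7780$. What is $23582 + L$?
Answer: $15802$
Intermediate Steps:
$23582 + L = 23582 - 7780 = 15802$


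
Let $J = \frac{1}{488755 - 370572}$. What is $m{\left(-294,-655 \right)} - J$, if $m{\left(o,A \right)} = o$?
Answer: $- \frac{34745803}{118183} \approx -294.0$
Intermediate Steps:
$J = \frac{1}{118183} \approx 8.4615 \cdot 10^{-6}$
$m{\left(-294,-655 \right)} - J = -294 - \frac{1}{118183} = - \frac{34745803}{118183}$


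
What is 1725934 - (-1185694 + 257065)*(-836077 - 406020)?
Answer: -1153445569079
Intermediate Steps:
1725934 - (-1185694 + 257065)*(-836077 - 406020) = 1725934 - (-928629)*(-1242097) = 1725934 - 1*1153447295013 = 1725934 - 1153447295013 = -1153445569079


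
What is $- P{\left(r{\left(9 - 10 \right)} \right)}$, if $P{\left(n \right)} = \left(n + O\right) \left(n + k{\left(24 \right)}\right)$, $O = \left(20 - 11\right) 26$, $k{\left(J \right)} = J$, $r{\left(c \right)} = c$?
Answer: $-5359$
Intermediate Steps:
$O = 234$ ($O = 9 \cdot 26 = 234$)
$P{\left(n \right)} = \left(24 + n\right) \left(234 + n\right)$ ($P{\left(n \right)} = \left(n + 234\right) \left(n + 24\right) = \left(234 + n\right) \left(24 + n\right) = \left(24 + n\right) \left(234 + n\right)$)
$- P{\left(r{\left(9 - 10 \right)} \right)} = - (5616 + \left(9 - 10\right)^{2} + 258 \left(9 - 10\right)) = - (5616 + \left(-1\right)^{2} + 258 \left(-1\right)) = - (5616 + 1 - 258) = \left(-1\right) 5359 = -5359$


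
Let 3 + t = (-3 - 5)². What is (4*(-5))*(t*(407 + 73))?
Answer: -585600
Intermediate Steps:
t = 61 (t = -3 + (-3 - 5)² = -3 + (-8)² = -3 + 64 = 61)
(4*(-5))*(t*(407 + 73)) = (4*(-5))*(61*(407 + 73)) = -1220*480 = -20*29280 = -585600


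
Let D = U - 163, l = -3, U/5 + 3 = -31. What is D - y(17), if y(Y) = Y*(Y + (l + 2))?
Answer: -605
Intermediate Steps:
U = -170 (U = -15 + 5*(-31) = -15 - 155 = -170)
y(Y) = Y*(-1 + Y) (y(Y) = Y*(Y + (-3 + 2)) = Y*(Y - 1) = Y*(-1 + Y))
D = -333 (D = -170 - 163 = -333)
D - y(17) = -333 - 17*(-1 + 17) = -333 - 17*16 = -333 - 1*272 = -333 - 272 = -605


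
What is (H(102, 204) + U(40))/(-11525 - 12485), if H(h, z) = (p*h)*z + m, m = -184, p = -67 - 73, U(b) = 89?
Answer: 582643/4802 ≈ 121.33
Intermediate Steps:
p = -140
H(h, z) = -184 - 140*h*z (H(h, z) = (-140*h)*z - 184 = -140*h*z - 184 = -184 - 140*h*z)
(H(102, 204) + U(40))/(-11525 - 12485) = ((-184 - 140*102*204) + 89)/(-11525 - 12485) = ((-184 - 2913120) + 89)/(-24010) = (-2913304 + 89)*(-1/24010) = -2913215*(-1/24010) = 582643/4802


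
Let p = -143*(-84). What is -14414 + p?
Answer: -2402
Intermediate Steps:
p = 12012
-14414 + p = -14414 + 12012 = -2402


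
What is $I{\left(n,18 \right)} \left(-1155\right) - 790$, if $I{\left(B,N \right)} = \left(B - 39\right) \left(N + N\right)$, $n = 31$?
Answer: $331850$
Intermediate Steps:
$I{\left(B,N \right)} = 2 N \left(-39 + B\right)$ ($I{\left(B,N \right)} = \left(-39 + B\right) 2 N = 2 N \left(-39 + B\right)$)
$I{\left(n,18 \right)} \left(-1155\right) - 790 = 2 \cdot 18 \left(-39 + 31\right) \left(-1155\right) - 790 = 2 \cdot 18 \left(-8\right) \left(-1155\right) - 790 = \left(-288\right) \left(-1155\right) - 790 = 332640 - 790 = 331850$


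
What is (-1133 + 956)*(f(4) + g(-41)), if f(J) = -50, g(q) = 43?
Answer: 1239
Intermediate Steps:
(-1133 + 956)*(f(4) + g(-41)) = (-1133 + 956)*(-50 + 43) = -177*(-7) = 1239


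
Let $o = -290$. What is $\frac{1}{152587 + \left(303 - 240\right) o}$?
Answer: $\frac{1}{134317} \approx 7.4451 \cdot 10^{-6}$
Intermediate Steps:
$\frac{1}{152587 + \left(303 - 240\right) o} = \frac{1}{152587 + \left(303 - 240\right) \left(-290\right)} = \frac{1}{152587 + 63 \left(-290\right)} = \frac{1}{152587 - 18270} = \frac{1}{134317}$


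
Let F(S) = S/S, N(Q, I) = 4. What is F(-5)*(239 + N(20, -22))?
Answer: 243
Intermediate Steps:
F(S) = 1
F(-5)*(239 + N(20, -22)) = 1*(239 + 4) = 1*243 = 243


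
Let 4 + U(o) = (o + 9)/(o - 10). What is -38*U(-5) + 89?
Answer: 3767/15 ≈ 251.13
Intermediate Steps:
U(o) = -4 + (9 + o)/(-10 + o) (U(o) = -4 + (o + 9)/(o - 10) = -4 + (9 + o)/(-10 + o))
-38*U(-5) + 89 = -38*(49 - 3*(-5))/(-10 - 5) + 89 = -38*(49 + 15)/(-15) + 89 = -(-38)*64/15 + 89 = -38*(-64/15) + 89 = 2432/15 + 89 = 3767/15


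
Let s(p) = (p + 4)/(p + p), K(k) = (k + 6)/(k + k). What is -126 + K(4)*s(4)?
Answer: -499/4 ≈ -124.75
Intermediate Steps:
K(k) = (6 + k)/(2*k) (K(k) = (6 + k)/((2*k)) = (6 + k)*(1/(2*k)) = (6 + k)/(2*k))
s(p) = (4 + p)/(2*p) (s(p) = (4 + p)/((2*p)) = (4 + p)*(1/(2*p)) = (4 + p)/(2*p))
-126 + K(4)*s(4) = -126 + ((½)*(6 + 4)/4)*((½)*(4 + 4)/4) = -126 + ((½)*(¼)*10)*((½)*(¼)*8) = -126 + (5/4)*1 = -126 + 5/4 = -499/4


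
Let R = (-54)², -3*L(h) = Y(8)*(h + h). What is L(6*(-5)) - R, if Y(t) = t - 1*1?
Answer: -2776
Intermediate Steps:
Y(t) = -1 + t (Y(t) = t - 1 = -1 + t)
L(h) = -14*h/3 (L(h) = -(-1 + 8)*(h + h)/3 = -7*2*h/3 = -14*h/3)
R = 2916
L(6*(-5)) - R = -28*(-5) - 1*2916 = -14/3*(-30) - 2916 = 140 - 2916 = -2776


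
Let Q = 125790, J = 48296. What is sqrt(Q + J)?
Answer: sqrt(174086) ≈ 417.24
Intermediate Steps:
sqrt(Q + J) = sqrt(125790 + 48296) = sqrt(174086)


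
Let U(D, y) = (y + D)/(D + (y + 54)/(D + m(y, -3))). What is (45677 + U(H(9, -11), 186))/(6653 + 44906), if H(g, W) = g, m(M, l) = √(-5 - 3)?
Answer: 526308872/594011239 + 10400*I*√2/594011239 ≈ 0.88603 + 2.476e-5*I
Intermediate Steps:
m(M, l) = 2*I*√2 (m(M, l) = √(-8) = 2*I*√2)
U(D, y) = (D + y)/(D + (54 + y)/(D + 2*I*√2)) (U(D, y) = (y + D)/(D + (y + 54)/(D + 2*I*√2)) = (D + y)/(D + (54 + y)/(D + 2*I*√2)))
(45677 + U(H(9, -11), 186))/(6653 + 44906) = (45677 + (9² + 9*186 + 2*I*9*√2 + 2*I*186*√2)/(54 + 186 + 9² + 2*I*9*√2))/(6653 + 44906) = (45677 + (81 + 1674 + 18*I*√2 + 372*I*√2)/(54 + 186 + 81 + 18*I*√2))/51559 = (45677 + (1755 + 390*I*√2)/(321 + 18*I*√2))*(1/51559) = 45677/51559 + (1755 + 390*I*√2)/(51559*(321 + 18*I*√2))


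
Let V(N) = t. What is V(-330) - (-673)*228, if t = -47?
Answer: 153397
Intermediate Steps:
V(N) = -47
V(-330) - (-673)*228 = -47 - (-673)*228 = -47 - 1*(-153444) = -47 + 153444 = 153397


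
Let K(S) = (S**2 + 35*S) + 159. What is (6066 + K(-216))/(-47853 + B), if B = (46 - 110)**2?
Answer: -45321/43757 ≈ -1.0357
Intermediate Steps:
K(S) = 159 + S**2 + 35*S
B = 4096 (B = (-64)**2 = 4096)
(6066 + K(-216))/(-47853 + B) = (6066 + (159 + (-216)**2 + 35*(-216)))/(-47853 + 4096) = (6066 + (159 + 46656 - 7560))/(-43757) = (6066 + 39255)*(-1/43757) = 45321*(-1/43757) = -45321/43757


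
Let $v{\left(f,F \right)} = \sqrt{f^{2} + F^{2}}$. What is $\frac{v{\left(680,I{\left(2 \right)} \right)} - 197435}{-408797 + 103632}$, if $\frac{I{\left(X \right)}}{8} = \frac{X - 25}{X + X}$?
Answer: $\frac{5641}{8719} - \frac{2 \sqrt{116129}}{305165} \approx 0.64474$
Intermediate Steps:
$I{\left(X \right)} = \frac{4 \left(-25 + X\right)}{X}$ ($I{\left(X \right)} = 8 \frac{X - 25}{X + X} = 8 \frac{-25 + X}{2 X} = \frac{4 \left(-25 + X\right)}{X}$)
$v{\left(f,F \right)} = \sqrt{F^{2} + f^{2}}$
$\frac{v{\left(680,I{\left(2 \right)} \right)} - 197435}{-408797 + 103632} = \frac{\sqrt{\left(4 - \frac{100}{2}\right)^{2} + 680^{2}} - 197435}{-408797 + 103632} = \frac{\sqrt{\left(4 - 50\right)^{2} + 462400} - 197435}{-305165} = \left(\sqrt{\left(4 - 50\right)^{2} + 462400} - 197435\right) \left(- \frac{1}{305165}\right) = \left(\sqrt{\left(-46\right)^{2} + 462400} - 197435\right) \left(- \frac{1}{305165}\right) = \left(\sqrt{2116 + 462400} - 197435\right) \left(- \frac{1}{305165}\right) = \left(\sqrt{464516} - 197435\right) \left(- \frac{1}{305165}\right) = \left(2 \sqrt{116129} - 197435\right) \left(- \frac{1}{305165}\right) = \left(-197435 + 2 \sqrt{116129}\right) \left(- \frac{1}{305165}\right) = \frac{5641}{8719} - \frac{2 \sqrt{116129}}{305165}$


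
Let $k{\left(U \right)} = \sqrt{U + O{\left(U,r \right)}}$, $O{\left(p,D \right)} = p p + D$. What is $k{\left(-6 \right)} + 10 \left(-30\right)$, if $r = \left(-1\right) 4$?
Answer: $-300 + \sqrt{26} \approx -294.9$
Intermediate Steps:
$r = -4$
$O{\left(p,D \right)} = D + p^{2}$ ($O{\left(p,D \right)} = p^{2} + D = D + p^{2}$)
$k{\left(U \right)} = \sqrt{-4 + U + U^{2}}$ ($k{\left(U \right)} = \sqrt{U + \left(-4 + U^{2}\right)} = \sqrt{-4 + U + U^{2}}$)
$k{\left(-6 \right)} + 10 \left(-30\right) = \sqrt{-4 - 6 + \left(-6\right)^{2}} + 10 \left(-30\right) = \sqrt{-4 - 6 + 36} - 300 = \sqrt{26} - 300 = -300 + \sqrt{26}$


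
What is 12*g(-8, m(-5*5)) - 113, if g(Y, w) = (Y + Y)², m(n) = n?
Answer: 2959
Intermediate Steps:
g(Y, w) = 4*Y² (g(Y, w) = (2*Y)² = 4*Y²)
12*g(-8, m(-5*5)) - 113 = 12*(4*(-8)²) - 113 = 12*(4*64) - 113 = 12*256 - 113 = 3072 - 113 = 2959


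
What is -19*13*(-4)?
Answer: 988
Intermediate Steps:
-19*13*(-4) = -247*(-4) = 988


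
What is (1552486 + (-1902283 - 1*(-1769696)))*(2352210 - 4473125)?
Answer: -3011485087585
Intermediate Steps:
(1552486 + (-1902283 - 1*(-1769696)))*(2352210 - 4473125) = (1552486 + (-1902283 + 1769696))*(-2120915) = (1552486 - 132587)*(-2120915) = 1419899*(-2120915) = -3011485087585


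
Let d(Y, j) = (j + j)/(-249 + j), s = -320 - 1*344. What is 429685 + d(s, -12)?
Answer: 37382603/87 ≈ 4.2969e+5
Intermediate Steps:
s = -664 (s = -320 - 344 = -664)
d(Y, j) = 2*j/(-249 + j) (d(Y, j) = (2*j)/(-249 + j) = 2*j/(-249 + j))
429685 + d(s, -12) = 429685 + 2*(-12)/(-249 - 12) = 429685 + 2*(-12)/(-261) = 429685 + 2*(-12)*(-1/261) = 429685 + 8/87 = 37382603/87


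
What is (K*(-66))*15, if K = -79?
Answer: 78210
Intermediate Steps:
(K*(-66))*15 = -79*(-66)*15 = 5214*15 = 78210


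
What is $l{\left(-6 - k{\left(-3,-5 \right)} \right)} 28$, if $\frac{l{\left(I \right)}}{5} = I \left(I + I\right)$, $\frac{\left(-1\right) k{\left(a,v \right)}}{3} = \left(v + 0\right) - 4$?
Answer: $304920$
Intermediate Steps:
$k{\left(a,v \right)} = 12 - 3 v$ ($k{\left(a,v \right)} = - 3 \left(\left(v + 0\right) - 4\right) = - 3 \left(v - 4\right) = - 3 \left(-4 + v\right) = 12 - 3 v$)
$l{\left(I \right)} = 10 I^{2}$ ($l{\left(I \right)} = 5 I \left(I + I\right) = 5 I 2 I = 5 \cdot 2 I^{2} = 10 I^{2}$)
$l{\left(-6 - k{\left(-3,-5 \right)} \right)} 28 = 10 \left(-6 - \left(12 - -15\right)\right)^{2} \cdot 28 = 10 \left(-6 - \left(12 + 15\right)\right)^{2} \cdot 28 = 10 \left(-6 - 27\right)^{2} \cdot 28 = 10 \left(-33\right)^{2} \cdot 28 = 10 \cdot 1089 \cdot 28 = 10890 \cdot 28 = 304920$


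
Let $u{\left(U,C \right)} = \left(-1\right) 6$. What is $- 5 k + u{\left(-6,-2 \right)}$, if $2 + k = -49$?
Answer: $249$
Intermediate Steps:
$k = -51$ ($k = -2 - 49 = -51$)
$u{\left(U,C \right)} = -6$
$- 5 k + u{\left(-6,-2 \right)} = \left(-5\right) \left(-51\right) - 6 = 255 - 6 = 249$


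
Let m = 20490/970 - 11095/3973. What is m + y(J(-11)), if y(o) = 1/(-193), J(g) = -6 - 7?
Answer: 1363055785/74378533 ≈ 18.326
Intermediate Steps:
J(g) = -13
m = 7064462/385381 (m = 20490*(1/970) - 11095*1/3973 = 2049/97 - 11095/3973 = 7064462/385381 ≈ 18.331)
y(o) = -1/193
m + y(J(-11)) = 7064462/385381 - 1/193 = 1363055785/74378533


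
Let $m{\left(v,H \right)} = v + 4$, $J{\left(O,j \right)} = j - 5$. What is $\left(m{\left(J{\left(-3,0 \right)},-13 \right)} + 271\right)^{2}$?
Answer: $72900$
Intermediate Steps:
$J{\left(O,j \right)} = -5 + j$
$m{\left(v,H \right)} = 4 + v$
$\left(m{\left(J{\left(-3,0 \right)},-13 \right)} + 271\right)^{2} = \left(\left(4 + \left(-5 + 0\right)\right) + 271\right)^{2} = \left(\left(4 - 5\right) + 271\right)^{2} = \left(-1 + 271\right)^{2} = 270^{2} = 72900$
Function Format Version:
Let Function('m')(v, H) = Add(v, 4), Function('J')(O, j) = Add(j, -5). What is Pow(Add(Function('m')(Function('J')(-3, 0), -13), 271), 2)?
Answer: 72900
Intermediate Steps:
Function('J')(O, j) = Add(-5, j)
Function('m')(v, H) = Add(4, v)
Pow(Add(Function('m')(Function('J')(-3, 0), -13), 271), 2) = Pow(Add(Add(4, Add(-5, 0)), 271), 2) = Pow(Add(Add(4, -5), 271), 2) = Pow(Add(-1, 271), 2) = Pow(270, 2) = 72900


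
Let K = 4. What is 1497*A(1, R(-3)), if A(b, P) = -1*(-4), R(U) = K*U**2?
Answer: 5988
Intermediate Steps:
R(U) = 4*U**2
A(b, P) = 4
1497*A(1, R(-3)) = 1497*4 = 5988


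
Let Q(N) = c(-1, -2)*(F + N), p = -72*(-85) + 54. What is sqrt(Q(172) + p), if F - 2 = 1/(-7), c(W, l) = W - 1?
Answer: 4*sqrt(17843)/7 ≈ 76.330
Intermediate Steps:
c(W, l) = -1 + W
F = 13/7 (F = 2 + 1/(-7) = 2 - 1/7 = 13/7 ≈ 1.8571)
p = 6174 (p = 6120 + 54 = 6174)
Q(N) = -26/7 - 2*N (Q(N) = (-1 - 1)*(13/7 + N) = -2*(13/7 + N) = -26/7 - 2*N)
sqrt(Q(172) + p) = sqrt((-26/7 - 2*172) + 6174) = sqrt((-26/7 - 344) + 6174) = sqrt(-2434/7 + 6174) = sqrt(40784/7) = 4*sqrt(17843)/7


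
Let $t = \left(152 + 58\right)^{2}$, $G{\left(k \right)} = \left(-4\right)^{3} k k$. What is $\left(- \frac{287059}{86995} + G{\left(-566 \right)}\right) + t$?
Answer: $- \frac{1779803501639}{86995} \approx -2.0459 \cdot 10^{7}$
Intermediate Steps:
$G{\left(k \right)} = - 64 k^{2}$ ($G{\left(k \right)} = - 64 k k = - 64 k^{2}$)
$t = 44100$ ($t = 210^{2} = 44100$)
$\left(- \frac{287059}{86995} + G{\left(-566 \right)}\right) + t = \left(- \frac{287059}{86995} - 64 \left(-566\right)^{2}\right) + 44100 = \left(\left(-287059\right) \frac{1}{86995} - 20502784\right) + 44100 = \left(- \frac{287059}{86995} - 20502784\right) + 44100 = - \frac{1783639981139}{86995} + 44100 = - \frac{1779803501639}{86995}$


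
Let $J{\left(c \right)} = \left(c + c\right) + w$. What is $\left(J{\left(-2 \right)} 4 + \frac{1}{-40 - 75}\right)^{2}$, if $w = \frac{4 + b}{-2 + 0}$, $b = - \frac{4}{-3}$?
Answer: $\frac{84695209}{119025} \approx 711.58$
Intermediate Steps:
$b = \frac{4}{3}$ ($b = \left(-4\right) \left(- \frac{1}{3}\right) = \frac{4}{3} \approx 1.3333$)
$w = - \frac{8}{3}$ ($w = \frac{4 + \frac{4}{3}}{-2 + 0} = \frac{16}{3 \left(-2\right)} = \frac{16}{3} \left(- \frac{1}{2}\right) = - \frac{8}{3} \approx -2.6667$)
$J{\left(c \right)} = - \frac{8}{3} + 2 c$ ($J{\left(c \right)} = \left(c + c\right) - \frac{8}{3} = 2 c - \frac{8}{3} = - \frac{8}{3} + 2 c$)
$\left(J{\left(-2 \right)} 4 + \frac{1}{-40 - 75}\right)^{2} = \left(\left(- \frac{8}{3} + 2 \left(-2\right)\right) 4 + \frac{1}{-40 - 75}\right)^{2} = \left(\left(- \frac{8}{3} - 4\right) 4 + \frac{1}{-115}\right)^{2} = \left(\left(- \frac{20}{3}\right) 4 - \frac{1}{115}\right)^{2} = \left(- \frac{80}{3} - \frac{1}{115}\right)^{2} = \left(- \frac{9203}{345}\right)^{2} = \frac{84695209}{119025}$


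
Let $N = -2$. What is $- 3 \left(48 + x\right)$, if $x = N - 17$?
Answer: $-87$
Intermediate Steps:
$x = -19$ ($x = -2 - 17 = -19$)
$- 3 \left(48 + x\right) = - 3 \left(48 - 19\right) = \left(-3\right) 29 = -87$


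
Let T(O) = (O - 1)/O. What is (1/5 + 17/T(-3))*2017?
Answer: 522403/20 ≈ 26120.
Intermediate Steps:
T(O) = (-1 + O)/O
(1/5 + 17/T(-3))*2017 = (1/5 + 17/(((-1 - 3)/(-3))))*2017 = (1*(1/5) + 17/((-1/3*(-4))))*2017 = (1/5 + 17/(4/3))*2017 = (1/5 + 17*(3/4))*2017 = (1/5 + 51/4)*2017 = (259/20)*2017 = 522403/20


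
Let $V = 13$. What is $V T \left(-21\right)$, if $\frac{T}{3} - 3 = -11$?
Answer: $6552$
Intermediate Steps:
$T = -24$ ($T = 9 + 3 \left(-11\right) = 9 - 33 = -24$)
$V T \left(-21\right) = 13 \left(-24\right) \left(-21\right) = \left(-312\right) \left(-21\right) = 6552$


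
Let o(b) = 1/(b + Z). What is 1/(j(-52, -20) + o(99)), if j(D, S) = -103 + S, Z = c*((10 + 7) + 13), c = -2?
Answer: -39/4796 ≈ -0.0081318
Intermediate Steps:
Z = -60 (Z = -2*((10 + 7) + 13) = -2*(17 + 13) = -2*30 = -60)
o(b) = 1/(-60 + b) (o(b) = 1/(b - 60) = 1/(-60 + b))
1/(j(-52, -20) + o(99)) = 1/((-103 - 20) + 1/(-60 + 99)) = 1/(-123 + 1/39) = 1/(-4796/39) = -39/4796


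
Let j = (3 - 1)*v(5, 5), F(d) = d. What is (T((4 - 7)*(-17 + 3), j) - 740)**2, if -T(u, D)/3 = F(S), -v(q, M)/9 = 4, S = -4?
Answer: 529984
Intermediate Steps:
v(q, M) = -36 (v(q, M) = -9*4 = -36)
j = -72 (j = (3 - 1)*(-36) = 2*(-36) = -72)
T(u, D) = 12 (T(u, D) = -3*(-4) = 12)
(T((4 - 7)*(-17 + 3), j) - 740)**2 = (12 - 740)**2 = (-728)**2 = 529984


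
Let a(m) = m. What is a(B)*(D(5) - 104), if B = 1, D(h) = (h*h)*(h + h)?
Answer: 146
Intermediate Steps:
D(h) = 2*h³ (D(h) = h²*(2*h) = 2*h³)
a(B)*(D(5) - 104) = 1*(2*5³ - 104) = 1*(2*125 - 104) = 1*(250 - 104) = 1*146 = 146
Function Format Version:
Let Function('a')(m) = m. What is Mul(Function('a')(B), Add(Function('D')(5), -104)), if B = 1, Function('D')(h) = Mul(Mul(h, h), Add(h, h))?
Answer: 146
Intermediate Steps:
Function('D')(h) = Mul(2, Pow(h, 3)) (Function('D')(h) = Mul(Pow(h, 2), Mul(2, h)) = Mul(2, Pow(h, 3)))
Mul(Function('a')(B), Add(Function('D')(5), -104)) = Mul(1, Add(Mul(2, Pow(5, 3)), -104)) = Mul(1, Add(Mul(2, 125), -104)) = Mul(1, Add(250, -104)) = Mul(1, 146) = 146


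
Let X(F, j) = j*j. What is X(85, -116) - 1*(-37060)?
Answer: 50516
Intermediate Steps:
X(F, j) = j²
X(85, -116) - 1*(-37060) = (-116)² - 1*(-37060) = 13456 + 37060 = 50516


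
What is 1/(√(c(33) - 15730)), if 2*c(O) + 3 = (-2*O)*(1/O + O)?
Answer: -I*√67286/33643 ≈ -0.0077102*I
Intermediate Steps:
c(O) = -3/2 - O*(O + 1/O) (c(O) = -3/2 + ((-2*O)*(1/O + O))/2 = -3/2 + ((-2*O)*(O + 1/O))/2 = -3/2 + (-2*O*(O + 1/O))/2 = -3/2 - O*(O + 1/O))
1/(√(c(33) - 15730)) = 1/(√((-5/2 - 1*33²) - 15730)) = 1/(√((-5/2 - 1*1089) - 15730)) = 1/(√((-5/2 - 1089) - 15730)) = 1/(√(-2183/2 - 15730)) = 1/(√(-33643/2)) = 1/(I*√67286/2) = -I*√67286/33643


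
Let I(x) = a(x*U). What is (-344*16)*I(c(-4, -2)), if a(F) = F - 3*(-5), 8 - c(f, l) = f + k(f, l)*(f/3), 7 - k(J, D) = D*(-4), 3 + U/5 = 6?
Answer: -963200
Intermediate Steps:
U = 15 (U = -15 + 5*6 = -15 + 30 = 15)
k(J, D) = 7 + 4*D (k(J, D) = 7 - D*(-4) = 7 - (-4)*D = 7 + 4*D)
c(f, l) = 8 - f - f*(7 + 4*l)/3 (c(f, l) = 8 - (f + (7 + 4*l)*(f/3)) = 8 - (f + f*(7 + 4*l)/3) = 8 + (-f - f*(7 + 4*l)/3) = 8 - f - f*(7 + 4*l)/3)
a(F) = 15 + F (a(F) = F + 15 = 15 + F)
I(x) = 15 + 15*x (I(x) = 15 + x*15 = 15 + 15*x)
(-344*16)*I(c(-4, -2)) = (-344*16)*(15 + 15*(8 - 10/3*(-4) - 4/3*(-4)*(-2))) = -5504*(15 + 15*(8 + 40/3 - 32/3)) = -5504*(15 + 15*(32/3)) = -5504*(15 + 160) = -5504*175 = -963200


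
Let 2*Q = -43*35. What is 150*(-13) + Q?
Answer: -5405/2 ≈ -2702.5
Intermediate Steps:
Q = -1505/2 (Q = (-43*35)/2 = (1/2)*(-1505) = -1505/2 ≈ -752.50)
150*(-13) + Q = 150*(-13) - 1505/2 = -1950 - 1505/2 = -5405/2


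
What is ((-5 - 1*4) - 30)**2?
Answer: 1521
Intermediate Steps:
((-5 - 1*4) - 30)**2 = ((-5 - 4) - 30)**2 = (-9 - 30)**2 = (-39)**2 = 1521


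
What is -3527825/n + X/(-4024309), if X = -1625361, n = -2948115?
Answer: 3797761808488/2372825145507 ≈ 1.6005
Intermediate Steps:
-3527825/n + X/(-4024309) = -3527825/(-2948115) - 1625361/(-4024309) = -3527825*(-1/2948115) - 1625361*(-1/4024309) = 705565/589623 + 1625361/4024309 = 3797761808488/2372825145507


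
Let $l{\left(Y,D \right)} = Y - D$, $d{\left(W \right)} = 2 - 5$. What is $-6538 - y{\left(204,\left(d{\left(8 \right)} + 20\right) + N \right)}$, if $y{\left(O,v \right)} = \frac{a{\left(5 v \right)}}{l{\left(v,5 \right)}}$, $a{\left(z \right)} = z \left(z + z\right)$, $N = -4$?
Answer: $- \frac{30377}{4} \approx -7594.3$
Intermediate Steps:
$d{\left(W \right)} = -3$
$a{\left(z \right)} = 2 z^{2}$ ($a{\left(z \right)} = z 2 z = 2 z^{2}$)
$y{\left(O,v \right)} = \frac{50 v^{2}}{-5 + v}$ ($y{\left(O,v \right)} = \frac{2 \left(5 v\right)^{2}}{v - 5} = \frac{2 \cdot 25 v^{2}}{v - 5} = \frac{50 v^{2}}{-5 + v}$)
$-6538 - y{\left(204,\left(d{\left(8 \right)} + 20\right) + N \right)} = -6538 - \frac{50 \left(\left(-3 + 20\right) - 4\right)^{2}}{-5 + \left(\left(-3 + 20\right) - 4\right)} = -6538 - \frac{50 \left(17 - 4\right)^{2}}{-5 + \left(17 - 4\right)} = -6538 - \frac{50 \cdot 13^{2}}{-5 + 13} = -6538 - 50 \cdot 169 \cdot \frac{1}{8} = -6538 - \frac{4225}{4} = - \frac{30377}{4}$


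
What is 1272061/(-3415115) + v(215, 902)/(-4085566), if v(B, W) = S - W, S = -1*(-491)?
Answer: -5195685559261/13952677730090 ≈ -0.37238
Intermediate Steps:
S = 491
v(B, W) = 491 - W
1272061/(-3415115) + v(215, 902)/(-4085566) = 1272061/(-3415115) + (491 - 1*902)/(-4085566) = 1272061*(-1/3415115) + (491 - 902)*(-1/4085566) = -1272061/3415115 - 411*(-1/4085566) = -1272061/3415115 + 411/4085566 = -5195685559261/13952677730090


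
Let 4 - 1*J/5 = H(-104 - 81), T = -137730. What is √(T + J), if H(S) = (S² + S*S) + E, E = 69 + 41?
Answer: 3*I*√53390 ≈ 693.19*I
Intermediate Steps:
E = 110
H(S) = 110 + 2*S² (H(S) = (S² + S*S) + 110 = (S² + S²) + 110 = 2*S² + 110 = 110 + 2*S²)
J = -342780 (J = 20 - 5*(110 + 2*(-104 - 81)²) = 20 - 5*(110 + 2*(-185)²) = 20 - 5*(110 + 2*34225) = 20 - 5*(110 + 68450) = 20 - 5*68560 = 20 - 342800 = -342780)
√(T + J) = √(-137730 - 342780) = √(-480510) = 3*I*√53390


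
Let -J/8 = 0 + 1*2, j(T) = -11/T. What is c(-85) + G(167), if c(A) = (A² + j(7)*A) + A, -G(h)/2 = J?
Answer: 51139/7 ≈ 7305.6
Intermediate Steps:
J = -16 (J = -8*(0 + 1*2) = -8*(0 + 2) = -8*2 = -16)
G(h) = 32 (G(h) = -2*(-16) = 32)
c(A) = A² - 4*A/7 (c(A) = (A² + (-11/7)*A) + A = (A² + (-11*⅐)*A) + A = (A² - 11*A/7) + A = A² - 4*A/7)
c(-85) + G(167) = (⅐)*(-85)*(-4 + 7*(-85)) + 32 = (⅐)*(-85)*(-4 - 595) + 32 = (⅐)*(-85)*(-599) + 32 = 50915/7 + 32 = 51139/7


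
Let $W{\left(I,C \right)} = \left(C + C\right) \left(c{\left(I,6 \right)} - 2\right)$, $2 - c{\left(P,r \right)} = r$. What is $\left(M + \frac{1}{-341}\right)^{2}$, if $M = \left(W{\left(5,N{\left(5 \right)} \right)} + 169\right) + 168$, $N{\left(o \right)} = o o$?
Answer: $\frac{159163456}{116281} \approx 1368.8$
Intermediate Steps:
$c{\left(P,r \right)} = 2 - r$
$N{\left(o \right)} = o^{2}$
$W{\left(I,C \right)} = - 12 C$ ($W{\left(I,C \right)} = \left(C + C\right) \left(\left(2 - 6\right) - 2\right) = 2 C \left(\left(2 - 6\right) - 2\right) = 2 C \left(-4 - 2\right) = 2 C \left(-6\right) = - 12 C$)
$M = 37$ ($M = \left(- 12 \cdot 5^{2} + 169\right) + 168 = \left(\left(-12\right) 25 + 169\right) + 168 = \left(-300 + 169\right) + 168 = -131 + 168 = 37$)
$\left(M + \frac{1}{-341}\right)^{2} = \left(37 + \frac{1}{-341}\right)^{2} = \left(37 - \frac{1}{341}\right)^{2} = \left(\frac{12616}{341}\right)^{2} = \frac{159163456}{116281}$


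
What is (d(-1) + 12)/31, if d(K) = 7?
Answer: 19/31 ≈ 0.61290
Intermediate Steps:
(d(-1) + 12)/31 = (7 + 12)/31 = (1/31)*19 = 19/31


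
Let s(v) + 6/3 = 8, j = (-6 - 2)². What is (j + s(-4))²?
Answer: 4900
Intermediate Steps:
j = 64 (j = (-8)² = 64)
s(v) = 6 (s(v) = -2 + 8 = 6)
(j + s(-4))² = (64 + 6)² = 70² = 4900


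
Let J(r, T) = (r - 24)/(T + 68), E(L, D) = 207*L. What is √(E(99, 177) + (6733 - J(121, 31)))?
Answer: √29648047/33 ≈ 165.00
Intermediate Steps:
J(r, T) = (-24 + r)/(68 + T)
√(E(99, 177) + (6733 - J(121, 31))) = √(207*99 + (6733 - (-24 + 121)/(68 + 31))) = √(20493 + (6733 - 97/99)) = √(20493 + 666470/99) = √(2695277/99) = √29648047/33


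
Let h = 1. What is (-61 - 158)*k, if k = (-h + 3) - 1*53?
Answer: 11169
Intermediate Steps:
k = -51 (k = (-1*1 + 3) - 1*53 = (-1 + 3) - 53 = 2 - 53 = -51)
(-61 - 158)*k = (-61 - 158)*(-51) = -219*(-51) = 11169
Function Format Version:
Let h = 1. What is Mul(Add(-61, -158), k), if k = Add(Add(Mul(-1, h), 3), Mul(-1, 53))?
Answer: 11169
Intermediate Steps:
k = -51 (k = Add(Add(Mul(-1, 1), 3), Mul(-1, 53)) = Add(Add(-1, 3), -53) = Add(2, -53) = -51)
Mul(Add(-61, -158), k) = Mul(Add(-61, -158), -51) = Mul(-219, -51) = 11169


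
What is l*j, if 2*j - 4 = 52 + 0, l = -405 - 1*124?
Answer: -14812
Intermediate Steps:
l = -529 (l = -405 - 124 = -529)
j = 28 (j = 2 + (52 + 0)/2 = 2 + (1/2)*52 = 2 + 26 = 28)
l*j = -529*28 = -14812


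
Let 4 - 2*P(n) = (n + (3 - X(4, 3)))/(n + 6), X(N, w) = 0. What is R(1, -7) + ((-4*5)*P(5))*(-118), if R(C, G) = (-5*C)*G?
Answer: 42865/11 ≈ 3896.8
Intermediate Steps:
R(C, G) = -5*C*G
P(n) = 2 - (3 + n)/(2*(6 + n)) (P(n) = 2 - (n + (3 - 1*0))/(2*(n + 6)) = 2 - (n + (3 + 0))/(2*(6 + n)) = 2 - (n + 3)/(2*(6 + n)) = 2 - (3 + n)/(2*(6 + n)))
R(1, -7) + ((-4*5)*P(5))*(-118) = -5*1*(-7) + ((-4*5)*(3*(7 + 5)/(2*(6 + 5))))*(-118) = 35 - 30*12/11*(-118) = 35 - 20*18/11*(-118) = 35 - 360/11*(-118) = 35 + 42480/11 = 42865/11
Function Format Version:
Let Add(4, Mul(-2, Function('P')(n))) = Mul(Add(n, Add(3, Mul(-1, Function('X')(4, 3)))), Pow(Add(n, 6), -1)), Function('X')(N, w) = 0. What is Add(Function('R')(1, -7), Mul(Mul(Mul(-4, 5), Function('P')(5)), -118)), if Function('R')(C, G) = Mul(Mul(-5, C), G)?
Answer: Rational(42865, 11) ≈ 3896.8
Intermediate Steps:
Function('R')(C, G) = Mul(-5, C, G)
Function('P')(n) = Add(2, Mul(Rational(-1, 2), Pow(Add(6, n), -1), Add(3, n))) (Function('P')(n) = Add(2, Mul(Rational(-1, 2), Mul(Add(n, Add(3, Mul(-1, 0))), Pow(Add(n, 6), -1)))) = Add(2, Mul(Rational(-1, 2), Mul(Add(n, Add(3, 0)), Pow(Add(6, n), -1)))) = Add(2, Mul(Rational(-1, 2), Mul(Add(n, 3), Pow(Add(6, n), -1)))) = Add(2, Mul(Rational(-1, 2), Mul(Add(3, n), Pow(Add(6, n), -1)))) = Add(2, Mul(Rational(-1, 2), Mul(Pow(Add(6, n), -1), Add(3, n)))) = Add(2, Mul(Rational(-1, 2), Pow(Add(6, n), -1), Add(3, n))))
Add(Function('R')(1, -7), Mul(Mul(Mul(-4, 5), Function('P')(5)), -118)) = Add(Mul(-5, 1, -7), Mul(Mul(Mul(-4, 5), Mul(Rational(3, 2), Pow(Add(6, 5), -1), Add(7, 5))), -118)) = Add(35, Mul(Mul(-20, Mul(Rational(3, 2), Pow(11, -1), 12)), -118)) = Add(35, Mul(Mul(-20, Mul(Rational(3, 2), Rational(1, 11), 12)), -118)) = Add(35, Mul(Mul(-20, Rational(18, 11)), -118)) = Add(35, Mul(Rational(-360, 11), -118)) = Add(35, Rational(42480, 11)) = Rational(42865, 11)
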